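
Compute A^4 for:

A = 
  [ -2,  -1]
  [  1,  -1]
A^4 = 
  [  0,   9]
  [ -9,  -9]

A² = A·A:
A²[1,1] = (-2)(-2) + (-1)(1) = 3
A²[1,2] = (-2)(-1) + (-1)(-1) = 3
A²[2,1] = (1)(-2) + (-1)(1) = -3
A²[2,2] = (1)(-1) + (-1)(-1) = 0
A² = 
  [  3,   3]
  [ -3,   0]

A^3 = A^2·A:
A^3[1,1] = (3)(-2) + (3)(1) = -3
A^3[1,2] = (3)(-1) + (3)(-1) = -6
A^3[2,1] = (-3)(-2) + (0)(1) = 6
A^3[2,2] = (-3)(-1) + (0)(-1) = 3
A^3 = 
  [ -3,  -6]
  [  6,   3]

A^4 = A^3·A:
A^4[1,1] = (-3)(-2) + (-6)(1) = 0
A^4[1,2] = (-3)(-1) + (-6)(-1) = 9
A^4[2,1] = (6)(-2) + (3)(1) = -9
A^4[2,2] = (6)(-1) + (3)(-1) = -9
A^4 = 
  [  0,   9]
  [ -9,  -9]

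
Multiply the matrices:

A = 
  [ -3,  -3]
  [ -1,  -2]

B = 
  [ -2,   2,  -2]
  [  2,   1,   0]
A is 2×2 and B is 2×3, so AB is 2×3. Each entry is (row of A)·(column of B):
AB[1,1] = (-3)(-2) + (-3)(2) = 0
AB[1,2] = (-3)(2) + (-3)(1) = -9
AB[1,3] = (-3)(-2) + (-3)(0) = 6
AB[2,1] = (-1)(-2) + (-2)(2) = -2
AB[2,2] = (-1)(2) + (-2)(1) = -4
AB[2,3] = (-1)(-2) + (-2)(0) = 2

AB = 
  [  0,  -9,   6]
  [ -2,  -4,   2]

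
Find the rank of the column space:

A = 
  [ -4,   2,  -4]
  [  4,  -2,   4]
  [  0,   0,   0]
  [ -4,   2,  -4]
Row reduce:
R2 → R2 + (1)·R1
R4 → R4 - (1)·R1
REF = 
  [ -4,   2,  -4]
  [  0,   0,   0]
  [  0,   0,   0]
  [  0,   0,   0]
Pivot columns: 1 → 1 pivot.
dim(Col(A)) = number of pivot columns = 1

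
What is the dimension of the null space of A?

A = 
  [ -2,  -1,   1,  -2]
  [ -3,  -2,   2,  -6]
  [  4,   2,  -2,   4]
nullity(A) = 2

Row reduce:
R2 → R2 - (3/2)·R1
R3 → R3 + (2)·R1
REF = 
  [  -2,   -1,    1,   -2]
  [   0, -1/2,  1/2,   -3]
  [   0,    0,    0,    0]
Pivot columns: 1, 2 → 2 pivots.
rank(A) = 2, so nullity(A) = 4 - 2 = 2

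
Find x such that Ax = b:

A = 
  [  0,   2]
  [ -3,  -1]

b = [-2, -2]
Row reduce the augmented matrix [A|b]:
Swap R1 ↔ R2
REF = 
  [ -3,  -1,  -2]
  [  0,   2,  -2]

Back-substitution:
x₂ = (-2) / 2 = -1
x₁ = (-2 - (-1)(-1)) / (-3) = 1

x = [1, -1]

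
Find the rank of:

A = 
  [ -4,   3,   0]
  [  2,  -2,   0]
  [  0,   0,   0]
rank(A) = 2

Row reduce:
R2 → R2 + (1/2)·R1
REF = 
  [  -4,    3,    0]
  [   0, -1/2,    0]
  [   0,    0,    0]
Pivot columns: 1, 2 → 2 pivots.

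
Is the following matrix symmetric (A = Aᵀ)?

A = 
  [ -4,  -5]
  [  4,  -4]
No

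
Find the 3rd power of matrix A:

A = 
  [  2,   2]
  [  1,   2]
A² = A·A:
A²[1,1] = (2)(2) + (2)(1) = 6
A²[1,2] = (2)(2) + (2)(2) = 8
A²[2,1] = (1)(2) + (2)(1) = 4
A²[2,2] = (1)(2) + (2)(2) = 6
A² = 
  [  6,   8]
  [  4,   6]

A^3 = A^2·A:
A^3[1,1] = (6)(2) + (8)(1) = 20
A^3[1,2] = (6)(2) + (8)(2) = 28
A^3[2,1] = (4)(2) + (6)(1) = 14
A^3[2,2] = (4)(2) + (6)(2) = 20
A^3 = 
  [ 20,  28]
  [ 14,  20]

Therefore
A^3 = 
  [ 20,  28]
  [ 14,  20]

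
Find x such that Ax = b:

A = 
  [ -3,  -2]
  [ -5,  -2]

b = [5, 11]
Row reduce the augmented matrix [A|b]:
R2 → R2 - (5/3)·R1
REF = 
  [ -3,  -2,   5]
  [  0, 4/3, 8/3]

Back-substitution:
x₂ = (8/3) / (4/3) = 2
x₁ = (5 - (-2)(2)) / (-3) = -3

x = [-3, 2]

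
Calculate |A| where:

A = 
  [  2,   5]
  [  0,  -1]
For a 2×2 matrix, det = ad - bc = (2)(-1) - (5)(0) = -2

det(A) = -2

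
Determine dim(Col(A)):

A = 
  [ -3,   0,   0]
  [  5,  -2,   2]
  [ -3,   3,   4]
dim(Col(A)) = 3

Row reduce:
R2 → R2 + (5/3)·R1
R3 → R3 - (1)·R1
R3 → R3 + (3/2)·R2
REF = 
  [ -3,   0,   0]
  [  0,  -2,   2]
  [  0,   0,   7]
Pivot columns: 1, 2, 3 → 3 pivots.
dim(Col(A)) = number of pivot columns = 3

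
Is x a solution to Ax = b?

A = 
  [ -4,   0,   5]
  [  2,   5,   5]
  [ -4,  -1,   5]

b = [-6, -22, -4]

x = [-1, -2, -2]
Yes

Ax = [-6, -22, -4] = b ✓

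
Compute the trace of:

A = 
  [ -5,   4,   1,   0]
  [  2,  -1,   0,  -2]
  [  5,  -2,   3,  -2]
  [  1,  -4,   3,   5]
2

tr(A) = -5 + -1 + 3 + 5 = 2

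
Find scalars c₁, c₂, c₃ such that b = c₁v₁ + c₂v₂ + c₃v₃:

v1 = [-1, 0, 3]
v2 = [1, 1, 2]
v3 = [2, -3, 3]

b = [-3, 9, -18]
c1 = -3, c2 = 0, c3 = -3

b = -3·v1 + 0·v2 + -3·v3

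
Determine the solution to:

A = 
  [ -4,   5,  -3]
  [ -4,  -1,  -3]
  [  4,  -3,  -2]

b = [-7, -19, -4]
Row reduce the augmented matrix [A|b]:
R2 → R2 - (1)·R1
R3 → R3 + (1)·R1
R3 → R3 + (1/3)·R2
REF = 
  [ -4,   5,  -3,  -7]
  [  0,  -6,   0, -12]
  [  0,   0,  -5, -15]

Back-substitution:
x₃ = (-15) / (-5) = 3
x₂ = (-12 - (0)(3)) / (-6) = 2
x₁ = (-7 - (5)(2) - (-3)(3)) / (-4) = 2

x = [2, 2, 3]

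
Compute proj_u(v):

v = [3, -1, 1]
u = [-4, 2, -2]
proj_u(v) = [8/3, -4/3, 4/3]

v·u = (3)(-4) + (-1)(2) + (1)(-2) = -16
u·u = (-4)² + (2)² + (-2)² = 24
proj_u(v) = (v·u / u·u) × u = (-16/24) × u = (-2/3) × u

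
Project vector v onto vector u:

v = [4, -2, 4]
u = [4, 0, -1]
proj_u(v) = [48/17, 0, -12/17]

v·u = (4)(4) + (-2)(0) + (4)(-1) = 12
u·u = (4)² + (0)² + (-1)² = 17
proj_u(v) = (v·u / u·u) × u = (12/17) × u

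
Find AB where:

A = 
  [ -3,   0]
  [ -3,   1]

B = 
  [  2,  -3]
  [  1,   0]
A is 2×2 and B is 2×2, so AB is 2×2. Each entry is (row of A)·(column of B):
AB[1,1] = (-3)(2) + (0)(1) = -6
AB[1,2] = (-3)(-3) + (0)(0) = 9
AB[2,1] = (-3)(2) + (1)(1) = -5
AB[2,2] = (-3)(-3) + (1)(0) = 9

AB = 
  [ -6,   9]
  [ -5,   9]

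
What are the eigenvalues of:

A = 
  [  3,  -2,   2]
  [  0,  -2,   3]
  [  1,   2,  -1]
Characteristic polynomial: det(λI - A) = λ³ - 15λ + 14
Testing integer divisors of the constant term: p(1) = 0, so (λ - 1) is a factor:
p(λ) = (λ - 1)(λ² + λ - 14)
λ² + λ - 14 = 0  ⇒  λ = (-1 ± √((1)² - 4·(-14)))/2 = (-1 ± √(57))/2
  = (-1 + √57)/2,  (-1 - √57)/2

λ = 1, (-1 + √57)/2, (-1 - √57)/2  (≈ 1, 3.275, -4.275)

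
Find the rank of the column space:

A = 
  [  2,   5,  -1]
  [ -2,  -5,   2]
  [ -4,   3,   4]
Row reduce:
R2 → R2 + (1)·R1
R3 → R3 + (2)·R1
Swap R2 ↔ R3
REF = 
  [  2,   5,  -1]
  [  0,  13,   2]
  [  0,   0,   1]
Pivot columns: 1, 2, 3 → 3 pivots.
dim(Col(A)) = number of pivot columns = 3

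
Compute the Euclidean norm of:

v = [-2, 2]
2.828

||v||₂ = √((-2)² + (2)²) = √8 = 2.828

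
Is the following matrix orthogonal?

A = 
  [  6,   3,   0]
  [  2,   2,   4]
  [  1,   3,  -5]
No

AᵀA = 
  [ 41,  25,   3]
  [ 25,  22,  -7]
  [  3,  -7,  41]
≠ I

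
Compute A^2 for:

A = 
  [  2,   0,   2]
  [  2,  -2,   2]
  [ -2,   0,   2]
A² = A·A:
A²[1,1] = (2)(2) + (0)(2) + (2)(-2) = 0
A²[1,2] = (2)(0) + (0)(-2) + (2)(0) = 0
A²[1,3] = (2)(2) + (0)(2) + (2)(2) = 8
A²[2,1] = (2)(2) + (-2)(2) + (2)(-2) = -4
A²[2,2] = (2)(0) + (-2)(-2) + (2)(0) = 4
A²[2,3] = (2)(2) + (-2)(2) + (2)(2) = 4
A²[3,1] = (-2)(2) + (0)(2) + (2)(-2) = -8
A²[3,2] = (-2)(0) + (0)(-2) + (2)(0) = 0
A²[3,3] = (-2)(2) + (0)(2) + (2)(2) = 0
A² = 
  [  0,   0,   8]
  [ -4,   4,   4]
  [ -8,   0,   0]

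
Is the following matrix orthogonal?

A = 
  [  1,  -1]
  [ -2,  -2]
No

AᵀA = 
  [  5,   3]
  [  3,   5]
≠ I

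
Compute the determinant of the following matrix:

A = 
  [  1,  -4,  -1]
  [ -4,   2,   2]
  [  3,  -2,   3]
-64

Cofactor expansion along row 1:
det(A) = (1)·((2)(3) - (2)(-2)) - (-4)·((-4)(3) - (2)(3)) + (-1)·((-4)(-2) - (2)(3))
  = (1)(10) - (-4)(-18) + (-1)(2)
  = -64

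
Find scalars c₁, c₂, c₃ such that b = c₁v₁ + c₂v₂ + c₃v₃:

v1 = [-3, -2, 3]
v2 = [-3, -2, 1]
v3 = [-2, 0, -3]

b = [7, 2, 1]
c1 = -2, c2 = 1, c3 = -2

b = -2·v1 + 1·v2 + -2·v3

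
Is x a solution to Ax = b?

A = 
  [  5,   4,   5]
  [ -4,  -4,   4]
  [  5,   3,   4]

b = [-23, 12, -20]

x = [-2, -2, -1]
Yes

Ax = [-23, 12, -20] = b ✓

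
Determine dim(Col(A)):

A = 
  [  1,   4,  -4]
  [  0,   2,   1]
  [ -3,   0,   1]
dim(Col(A)) = 3

Row reduce:
R3 → R3 + (3)·R1
R3 → R3 - (6)·R2
REF = 
  [  1,   4,  -4]
  [  0,   2,   1]
  [  0,   0, -17]
Pivot columns: 1, 2, 3 → 3 pivots.
dim(Col(A)) = number of pivot columns = 3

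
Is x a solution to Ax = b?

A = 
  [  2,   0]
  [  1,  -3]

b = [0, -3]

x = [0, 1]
Yes

Ax = [0, -3] = b ✓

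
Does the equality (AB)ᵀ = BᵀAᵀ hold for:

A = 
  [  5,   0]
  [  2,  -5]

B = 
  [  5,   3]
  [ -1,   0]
Yes

(AB)ᵀ = 
  [ 25,  15]
  [ 15,   6]

BᵀAᵀ = 
  [ 25,  15]
  [ 15,   6]

Both sides are equal — this is the standard identity (AB)ᵀ = BᵀAᵀ, which holds for all A, B.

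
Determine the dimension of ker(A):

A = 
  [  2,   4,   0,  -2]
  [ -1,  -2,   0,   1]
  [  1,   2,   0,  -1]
nullity(A) = 3

Row reduce:
R2 → R2 + (1/2)·R1
R3 → R3 - (1/2)·R1
REF = 
  [  2,   4,   0,  -2]
  [  0,   0,   0,   0]
  [  0,   0,   0,   0]
Pivot columns: 1 → 1 pivot.
rank(A) = 1, so nullity(A) = 4 - 1 = 3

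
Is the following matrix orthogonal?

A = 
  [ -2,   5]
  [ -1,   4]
No

AᵀA = 
  [  5, -14]
  [-14,  41]
≠ I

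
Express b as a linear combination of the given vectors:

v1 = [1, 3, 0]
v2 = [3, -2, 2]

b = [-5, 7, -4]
c1 = 1, c2 = -2

b = 1·v1 + -2·v2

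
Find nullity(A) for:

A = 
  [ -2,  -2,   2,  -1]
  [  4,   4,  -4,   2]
nullity(A) = 3

Row reduce:
R2 → R2 + (2)·R1
REF = 
  [ -2,  -2,   2,  -1]
  [  0,   0,   0,   0]
Pivot columns: 1 → 1 pivot.
rank(A) = 1, so nullity(A) = 4 - 1 = 3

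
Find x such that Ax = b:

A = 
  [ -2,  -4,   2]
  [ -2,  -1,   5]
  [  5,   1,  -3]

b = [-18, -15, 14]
Row reduce the augmented matrix [A|b]:
R2 → R2 - (1)·R1
R3 → R3 + (5/2)·R1
R3 → R3 + (3)·R2
REF = 
  [ -2,  -4,   2, -18]
  [  0,   3,   3,   3]
  [  0,   0,  11, -22]

Back-substitution:
x₃ = (-22) / 11 = -2
x₂ = (3 - (3)(-2)) / 3 = 3
x₁ = (-18 - (-4)(3) - (2)(-2)) / (-2) = 1

x = [1, 3, -2]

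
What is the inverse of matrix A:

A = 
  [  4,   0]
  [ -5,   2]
det(A) = (4)(2) - (0)(-5) = 8
For a 2×2 matrix, A⁻¹ = (1/det(A)) · [[d, -b], [-c, a]]
    = (1/8) · [[2, 0], [5, 4]]

A⁻¹ = 
  [1/4,   0]
  [5/8, 1/2]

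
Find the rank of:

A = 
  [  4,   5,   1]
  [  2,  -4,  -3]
Row reduce:
R2 → R2 - (1/2)·R1
REF = 
  [    4,     5,     1]
  [    0, -13/2,  -7/2]
Pivot columns: 1, 2 → 2 pivots.

rank(A) = 2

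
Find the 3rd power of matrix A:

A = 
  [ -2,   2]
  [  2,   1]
A² = A·A:
A²[1,1] = (-2)(-2) + (2)(2) = 8
A²[1,2] = (-2)(2) + (2)(1) = -2
A²[2,1] = (2)(-2) + (1)(2) = -2
A²[2,2] = (2)(2) + (1)(1) = 5
A² = 
  [  8,  -2]
  [ -2,   5]

A^3 = A^2·A:
A^3[1,1] = (8)(-2) + (-2)(2) = -20
A^3[1,2] = (8)(2) + (-2)(1) = 14
A^3[2,1] = (-2)(-2) + (5)(2) = 14
A^3[2,2] = (-2)(2) + (5)(1) = 1
A^3 = 
  [-20,  14]
  [ 14,   1]

Therefore
A^3 = 
  [-20,  14]
  [ 14,   1]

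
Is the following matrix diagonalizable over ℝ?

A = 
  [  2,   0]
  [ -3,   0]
Yes

tr(A) = 2, det(A) = 0
Characteristic polynomial: λ² - tr(A)λ + det(A) = λ² - 2λ
λ² - 2λ = λ(λ - 2)
Eigenvalues: 2, 0
λ=0: alg. mult. = 1, geom. mult. = 2 - rank(A - (0)I) = 2 - 1 = 1
λ=2: alg. mult. = 1, geom. mult. = 2 - rank(A - (2)I) = 2 - 1 = 1
Sum of geometric multiplicities equals n, so A has n independent eigenvectors.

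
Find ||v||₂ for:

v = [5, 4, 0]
6.403

||v||₂ = √((5)² + (4)² + (0)²) = √41 = 6.403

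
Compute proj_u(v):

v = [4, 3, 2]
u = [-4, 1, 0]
v·u = (4)(-4) + (3)(1) + (2)(0) = -13
u·u = (-4)² + (1)² + (0)² = 17
proj_u(v) = (v·u / u·u) × u = (-13/17) × u

proj_u(v) = [52/17, -13/17, 0]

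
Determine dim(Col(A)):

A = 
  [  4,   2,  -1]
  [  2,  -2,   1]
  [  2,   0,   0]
Row reduce:
R2 → R2 - (1/2)·R1
R3 → R3 - (1/2)·R1
R3 → R3 - (1/3)·R2
REF = 
  [  4,   2,  -1]
  [  0,  -3, 3/2]
  [  0,   0,   0]
Pivot columns: 1, 2 → 2 pivots.
dim(Col(A)) = number of pivot columns = 2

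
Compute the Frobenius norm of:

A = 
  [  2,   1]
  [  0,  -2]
||A||_F = 3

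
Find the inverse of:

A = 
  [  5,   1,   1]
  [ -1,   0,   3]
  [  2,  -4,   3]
det(A) = (5)·((0)(3) - (3)(-4)) - (1)·((-1)(3) - (3)(2)) + (1)·((-1)(-4) - (0)(2))
  = (5)(12) - (1)(-9) + (1)(4)
  = 73
det(A) = 73 ≠ 0, so A is invertible.

Cofactors Cᵢⱼ = (-1)ⁱ⁺ʲ·Mᵢⱼ:
C = 
  [ 12,   9,   4]
  [ -7,  13,  22]
  [  3, -16,   1]

adj(A) = Cᵀ:
adj(A) = 
  [ 12,  -7,   3]
  [  9,  13, -16]
  [  4,  22,   1]

A⁻¹ = (1/73) · adj(A):
A⁻¹ = 
  [ 12/73,  -7/73,   3/73]
  [  9/73,  13/73, -16/73]
  [  4/73,  22/73,   1/73]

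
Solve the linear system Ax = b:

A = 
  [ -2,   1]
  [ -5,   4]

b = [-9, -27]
x = [3, -3]

Row reduce the augmented matrix [A|b]:
R2 → R2 - (5/2)·R1
REF = 
  [  -2,    1,   -9]
  [   0,  3/2, -9/2]

Back-substitution:
x₂ = (-9/2) / (3/2) = -3
x₁ = (-9 - (1)(-3)) / (-2) = 3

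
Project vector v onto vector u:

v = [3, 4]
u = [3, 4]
proj_u(v) = [3, 4]

v·u = (3)(3) + (4)(4) = 25
u·u = (3)² + (4)² = 25
proj_u(v) = (v·u / u·u) × u = (25/25) × u = (1) × u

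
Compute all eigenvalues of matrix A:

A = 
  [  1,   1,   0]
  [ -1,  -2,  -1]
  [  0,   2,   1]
Characteristic polynomial: det(λI - A) = λ³ - 1
Testing integer divisors of the constant term: p(1) = 0, so (λ - 1) is a factor:
p(λ) = (λ - 1)(λ² + λ + 1)
λ² + λ + 1 = 0  ⇒  λ = (-1 ± √((1)² - 4·(1)))/2 = (-1 ± √(-3))/2
  = (-1 + i√3)/2,  (-1 - i√3)/2

λ = 1, (-1 + i√3)/2, (-1 - i√3)/2  (≈ 1, -0.5 + 0.866i, -0.5 - 0.866i)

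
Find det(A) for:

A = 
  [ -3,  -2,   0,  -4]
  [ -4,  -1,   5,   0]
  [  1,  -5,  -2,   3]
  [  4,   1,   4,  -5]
Cofactor expansion along row 1: det(A) = a₁₁M₁₁ - a₁₂M₁₂ + a₁₃M₁₃ - a₁₄M₁₄

M₁₁ = det[[-1, 5, 0]; [-5, -2, 3]; [1, 4, -5]]
  = (-1)·((-2)(-5) - (3)(4)) - (5)·((-5)(-5) - (3)(1)) + (0)·((-5)(4) - (-2)(1))
  = (-1)(-2) - (5)(22) + (0)(-18)
  = -108
M₁₂ = det[[-4, 5, 0]; [1, -2, 3]; [4, 4, -5]]
  = (-4)·((-2)(-5) - (3)(4)) - (5)·((1)(-5) - (3)(4)) + (0)·((1)(4) - (-2)(4))
  = (-4)(-2) - (5)(-17) + (0)(12)
  = 93
M₁₃ = det[[-4, -1, 0]; [1, -5, 3]; [4, 1, -5]]
  = (-4)·((-5)(-5) - (3)(1)) - (-1)·((1)(-5) - (3)(4)) + (0)·((1)(1) - (-5)(4))
  = (-4)(22) - (-1)(-17) + (0)(21)
  = -105
M₁₄ = det[[-4, -1, 5]; [1, -5, -2]; [4, 1, 4]]
  = (-4)·((-5)(4) - (-2)(1)) - (-1)·((1)(4) - (-2)(4)) + (5)·((1)(1) - (-5)(4))
  = (-4)(-18) - (-1)(12) + (5)(21)
  = 189

det(A) = (-3)(-108) - (-2)(93) + (0)(-105) - (-4)(189) = 1266

det(A) = 1266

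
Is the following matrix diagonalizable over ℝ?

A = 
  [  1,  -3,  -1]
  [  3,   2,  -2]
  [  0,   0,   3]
No

Characteristic polynomial: det(λI - A) = λ³ - 6λ² + 20λ - 33
Testing integer divisors of the constant term: p(3) = 0, so (λ - 3) is a factor:
p(λ) = (λ - 3)(λ² - 3λ + 11)
λ² - 3λ + 11 = 0  ⇒  λ = (3 ± √((-3)² - 4·(11)))/2 = (3 ± √(-35))/2
  = (3 + i√35)/2,  (3 - i√35)/2
Eigenvalues: 3, (3 + i√35)/2, (3 - i√35)/2  (≈ 3, 1.5 + 2.958i, 1.5 - 2.958i)
Has complex eigenvalues (not diagonalizable over ℝ).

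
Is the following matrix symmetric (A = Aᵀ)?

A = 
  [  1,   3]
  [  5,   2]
No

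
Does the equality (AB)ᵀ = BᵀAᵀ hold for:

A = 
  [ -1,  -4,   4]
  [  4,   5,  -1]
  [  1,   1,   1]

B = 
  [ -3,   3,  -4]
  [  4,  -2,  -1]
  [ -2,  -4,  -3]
Yes

(AB)ᵀ = 
  [-21,  10,  -1]
  [-11,   6,  -3]
  [ -4, -18,  -8]

BᵀAᵀ = 
  [-21,  10,  -1]
  [-11,   6,  -3]
  [ -4, -18,  -8]

Both sides are equal — this is the standard identity (AB)ᵀ = BᵀAᵀ, which holds for all A, B.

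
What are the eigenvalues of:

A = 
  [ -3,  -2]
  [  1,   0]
tr(A) = -3, det(A) = 2
Characteristic polynomial: λ² - tr(A)λ + det(A) = λ² + 3λ + 2
λ² + 3λ + 2 = (λ + 2)(λ + 1)

λ = -1, -2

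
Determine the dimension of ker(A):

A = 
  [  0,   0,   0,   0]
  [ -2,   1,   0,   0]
nullity(A) = 3

Row reduce:
Swap R1 ↔ R2
REF = 
  [ -2,   1,   0,   0]
  [  0,   0,   0,   0]
Pivot columns: 1 → 1 pivot.
rank(A) = 1, so nullity(A) = 4 - 1 = 3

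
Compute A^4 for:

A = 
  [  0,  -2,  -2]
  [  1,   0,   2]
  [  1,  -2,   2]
A^4 = 
  [ 24,   8,  56]
  [-20,  32, -32]
  [-12,  48,  -8]

A² = A·A:
A²[1,1] = (0)(0) + (-2)(1) + (-2)(1) = -4
A²[1,2] = (0)(-2) + (-2)(0) + (-2)(-2) = 4
A²[1,3] = (0)(-2) + (-2)(2) + (-2)(2) = -8
A²[2,1] = (1)(0) + (0)(1) + (2)(1) = 2
A²[2,2] = (1)(-2) + (0)(0) + (2)(-2) = -6
A²[2,3] = (1)(-2) + (0)(2) + (2)(2) = 2
A²[3,1] = (1)(0) + (-2)(1) + (2)(1) = 0
A²[3,2] = (1)(-2) + (-2)(0) + (2)(-2) = -6
A²[3,3] = (1)(-2) + (-2)(2) + (2)(2) = -2
A² = 
  [ -4,   4,  -8]
  [  2,  -6,   2]
  [  0,  -6,  -2]

A^3 = A^2·A:
A^3[1,1] = (-4)(0) + (4)(1) + (-8)(1) = -4
A^3[1,2] = (-4)(-2) + (4)(0) + (-8)(-2) = 24
A^3[1,3] = (-4)(-2) + (4)(2) + (-8)(2) = 0
A^3[2,1] = (2)(0) + (-6)(1) + (2)(1) = -4
A^3[2,2] = (2)(-2) + (-6)(0) + (2)(-2) = -8
A^3[2,3] = (2)(-2) + (-6)(2) + (2)(2) = -12
A^3[3,1] = (0)(0) + (-6)(1) + (-2)(1) = -8
A^3[3,2] = (0)(-2) + (-6)(0) + (-2)(-2) = 4
A^3[3,3] = (0)(-2) + (-6)(2) + (-2)(2) = -16
A^3 = 
  [ -4,  24,   0]
  [ -4,  -8, -12]
  [ -8,   4, -16]

A^4 = A^3·A:
A^4[1,1] = (-4)(0) + (24)(1) + (0)(1) = 24
A^4[1,2] = (-4)(-2) + (24)(0) + (0)(-2) = 8
A^4[1,3] = (-4)(-2) + (24)(2) + (0)(2) = 56
A^4[2,1] = (-4)(0) + (-8)(1) + (-12)(1) = -20
A^4[2,2] = (-4)(-2) + (-8)(0) + (-12)(-2) = 32
A^4[2,3] = (-4)(-2) + (-8)(2) + (-12)(2) = -32
A^4[3,1] = (-8)(0) + (4)(1) + (-16)(1) = -12
A^4[3,2] = (-8)(-2) + (4)(0) + (-16)(-2) = 48
A^4[3,3] = (-8)(-2) + (4)(2) + (-16)(2) = -8
A^4 = 
  [ 24,   8,  56]
  [-20,  32, -32]
  [-12,  48,  -8]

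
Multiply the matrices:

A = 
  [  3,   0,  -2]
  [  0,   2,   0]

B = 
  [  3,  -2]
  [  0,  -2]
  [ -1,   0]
AB = 
  [ 11,  -6]
  [  0,  -4]

A is 2×3 and B is 3×2, so AB is 2×2. Each entry is (row of A)·(column of B):
AB[1,1] = (3)(3) + (0)(0) + (-2)(-1) = 11
AB[1,2] = (3)(-2) + (0)(-2) + (-2)(0) = -6
AB[2,1] = (0)(3) + (2)(0) + (0)(-1) = 0
AB[2,2] = (0)(-2) + (2)(-2) + (0)(0) = -4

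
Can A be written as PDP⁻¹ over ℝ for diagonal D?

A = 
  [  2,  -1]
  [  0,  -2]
Yes

tr(A) = 0, det(A) = -4
Characteristic polynomial: λ² - tr(A)λ + det(A) = λ² - 4
λ² - 4 = (λ + 2)(λ - 2)
Eigenvalues: 2, -2
λ=-2: alg. mult. = 1, geom. mult. = 2 - rank(A - (-2)I) = 2 - 1 = 1
λ=2: alg. mult. = 1, geom. mult. = 2 - rank(A - (2)I) = 2 - 1 = 1
Sum of geometric multiplicities equals n, so A has n independent eigenvectors.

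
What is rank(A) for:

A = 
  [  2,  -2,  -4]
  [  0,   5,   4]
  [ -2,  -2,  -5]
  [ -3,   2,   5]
Row reduce:
R3 → R3 + (1)·R1
R4 → R4 + (3/2)·R1
R3 → R3 + (4/5)·R2
R4 → R4 + (1/5)·R2
R4 → R4 - (1/29)·R3
REF = 
  [    2,    -2,    -4]
  [    0,     5,     4]
  [    0,     0, -29/5]
  [    0,     0,     0]
Pivot columns: 1, 2, 3 → 3 pivots.

rank(A) = 3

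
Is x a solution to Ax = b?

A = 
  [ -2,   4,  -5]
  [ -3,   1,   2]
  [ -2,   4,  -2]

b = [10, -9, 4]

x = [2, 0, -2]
No

Ax = [6, -10, 0] ≠ b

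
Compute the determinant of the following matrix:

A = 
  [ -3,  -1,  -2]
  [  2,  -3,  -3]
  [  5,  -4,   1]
Cofactor expansion along row 1:
det(A) = (-3)·((-3)(1) - (-3)(-4)) - (-1)·((2)(1) - (-3)(5)) + (-2)·((2)(-4) - (-3)(5))
  = (-3)(-15) - (-1)(17) + (-2)(7)
  = 48

det(A) = 48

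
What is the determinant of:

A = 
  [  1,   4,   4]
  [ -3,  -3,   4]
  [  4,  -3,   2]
Cofactor expansion along row 1:
det(A) = (1)·((-3)(2) - (4)(-3)) - (4)·((-3)(2) - (4)(4)) + (4)·((-3)(-3) - (-3)(4))
  = (1)(6) - (4)(-22) + (4)(21)
  = 178

det(A) = 178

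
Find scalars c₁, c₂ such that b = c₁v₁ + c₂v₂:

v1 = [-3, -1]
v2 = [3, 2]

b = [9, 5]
c1 = -1, c2 = 2

b = -1·v1 + 2·v2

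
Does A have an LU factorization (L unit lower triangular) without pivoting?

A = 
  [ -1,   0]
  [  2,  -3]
Yes.
A[1,1] = -1 ≠ 0, so Gaussian elimination proceeds without a row swap: multiplier ℓ₂₁ = (2)/(-1) = -2, and U[2,2] = -3 - (-2)(0) = -3.
L = 
  [  1,   0]
  [ -2,   1]
U = 
  [ -1,   0]
  [  0,  -3]
Check row 2 of LU: [(-2)(-1), (-2)(0) + (-3)] = [2, -3] = row 2 of A ✓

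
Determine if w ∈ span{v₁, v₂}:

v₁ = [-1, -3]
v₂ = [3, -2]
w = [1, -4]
Yes

Form the augmented matrix and row-reduce:
[v₁|v₂|w] = 
  [ -1,   3,   1]
  [ -3,  -2,  -4]
R2 → R2 - (3)·R1
REF = 
  [ -1,   3,   1]
  [  0, -11,  -7]

No row of the form [0 0 | nonzero], so the system is consistent. Back-substitution gives c₁ = 10/11, c₂ = 7/11: w = (10/11)·v₁ + (7/11)·v₂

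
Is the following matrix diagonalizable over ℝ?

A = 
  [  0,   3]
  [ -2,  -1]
No

tr(A) = -1, det(A) = 6
Characteristic polynomial: λ² - tr(A)λ + det(A) = λ² + λ + 6
λ² + λ + 6 = 0  ⇒  λ = (-1 ± √((1)² - 4·(6)))/2 = (-1 ± √(-23))/2
  = (-1 + i√23)/2,  (-1 - i√23)/2
Eigenvalues: (-1 + i√23)/2, (-1 - i√23)/2  (≈ -0.5 + 2.398i, -0.5 - 2.398i)
Has complex eigenvalues (not diagonalizable over ℝ).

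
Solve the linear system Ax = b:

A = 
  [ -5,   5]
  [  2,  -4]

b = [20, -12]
x = [-2, 2]

Row reduce the augmented matrix [A|b]:
R2 → R2 + (2/5)·R1
REF = 
  [ -5,   5,  20]
  [  0,  -2,  -4]

Back-substitution:
x₂ = (-4) / (-2) = 2
x₁ = (20 - (5)(2)) / (-5) = -2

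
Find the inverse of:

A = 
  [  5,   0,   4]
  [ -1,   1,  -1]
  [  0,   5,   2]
det(A) = (5)·((1)(2) - (-1)(5)) - (0)·((-1)(2) - (-1)(0)) + (4)·((-1)(5) - (1)(0))
  = (5)(7) - (0)(-2) + (4)(-5)
  = 15
det(A) = 15 ≠ 0, so A is invertible.

Cofactors Cᵢⱼ = (-1)ⁱ⁺ʲ·Mᵢⱼ:
C = 
  [  7,   2,  -5]
  [ 20,  10, -25]
  [ -4,   1,   5]

adj(A) = Cᵀ:
adj(A) = 
  [  7,  20,  -4]
  [  2,  10,   1]
  [ -5, -25,   5]

A⁻¹ = (1/15) · adj(A):
A⁻¹ = 
  [ 7/15,   4/3, -4/15]
  [ 2/15,   2/3,  1/15]
  [ -1/3,  -5/3,   1/3]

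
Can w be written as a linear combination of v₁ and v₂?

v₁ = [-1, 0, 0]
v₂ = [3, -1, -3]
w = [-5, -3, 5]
No

Form the augmented matrix and row-reduce:
[v₁|v₂|w] = 
  [ -1,   3,  -5]
  [  0,  -1,  -3]
  [  0,  -3,   5]
R3 → R3 - (3)·R2
REF = 
  [ -1,   3,  -5]
  [  0,  -1,  -3]
  [  0,   0,  14]

Row 3 reads [0 0 | 14], i.e. 0 = 14, so the system is inconsistent and w ∉ span{v₁, v₂}.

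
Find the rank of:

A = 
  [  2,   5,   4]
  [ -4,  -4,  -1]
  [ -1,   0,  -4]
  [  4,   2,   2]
Row reduce:
R2 → R2 + (2)·R1
R3 → R3 + (1/2)·R1
R4 → R4 - (2)·R1
R3 → R3 - (5/12)·R2
R4 → R4 + (4/3)·R2
R4 → R4 + (40/59)·R3
REF = 
  [     2,      5,      4]
  [     0,      6,      7]
  [     0,      0, -59/12]
  [     0,      0,      0]
Pivot columns: 1, 2, 3 → 3 pivots.

rank(A) = 3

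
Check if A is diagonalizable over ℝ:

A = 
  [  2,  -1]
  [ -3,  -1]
Yes

tr(A) = 1, det(A) = -5
Characteristic polynomial: λ² - tr(A)λ + det(A) = λ² - λ - 5
λ² - λ - 5 = 0  ⇒  λ = (1 ± √((-1)² - 4·(-5)))/2 = (1 ± √(21))/2
  = (1 + √21)/2,  (1 - √21)/2
Eigenvalues: (1 + √21)/2, (1 - √21)/2  (≈ 2.791, -1.791)
The two irrational eigenvalues are distinct (simple), so each has alg. mult. = geom. mult. = 1.
Sum of geometric multiplicities equals n, so A has n independent eigenvectors.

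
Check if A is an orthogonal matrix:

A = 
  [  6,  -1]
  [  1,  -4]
No

AᵀA = 
  [ 37, -10]
  [-10,  17]
≠ I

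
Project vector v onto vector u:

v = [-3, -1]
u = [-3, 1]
v·u = (-3)(-3) + (-1)(1) = 8
u·u = (-3)² + (1)² = 10
proj_u(v) = (v·u / u·u) × u = (8/10) × u = (4/5) × u

proj_u(v) = [-12/5, 4/5]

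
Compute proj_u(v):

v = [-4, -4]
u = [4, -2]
proj_u(v) = [-8/5, 4/5]

v·u = (-4)(4) + (-4)(-2) = -8
u·u = (4)² + (-2)² = 20
proj_u(v) = (v·u / u·u) × u = (-8/20) × u = (-2/5) × u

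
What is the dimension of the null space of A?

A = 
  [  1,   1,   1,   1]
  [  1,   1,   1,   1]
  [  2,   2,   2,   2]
nullity(A) = 3

Row reduce:
R2 → R2 - (1)·R1
R3 → R3 - (2)·R1
REF = 
  [  1,   1,   1,   1]
  [  0,   0,   0,   0]
  [  0,   0,   0,   0]
Pivot columns: 1 → 1 pivot.
rank(A) = 1, so nullity(A) = 4 - 1 = 3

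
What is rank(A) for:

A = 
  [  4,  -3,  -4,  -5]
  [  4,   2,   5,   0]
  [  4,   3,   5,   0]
rank(A) = 3

Row reduce:
R2 → R2 - (1)·R1
R3 → R3 - (1)·R1
R3 → R3 - (6/5)·R2
REF = 
  [   4,   -3,   -4,   -5]
  [   0,    5,    9,    5]
  [   0,    0, -9/5,   -1]
Pivot columns: 1, 2, 3 → 3 pivots.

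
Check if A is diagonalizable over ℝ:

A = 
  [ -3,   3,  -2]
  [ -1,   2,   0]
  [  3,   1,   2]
No

Characteristic polynomial: det(λI - A) = λ³ - λ² + λ - 8
By the rational root theorem any rational root is an integer dividing 8; none of those is a root, so p(λ) has no rational roots and hence (being an irreducible cubic) no repeated roots.
Discriminant of the cubic: Δ = -1619
Δ < 0 ⇒ one real eigenvalue and a complex-conjugate pair: λ ≈ 2.199, -0.5996 + 1.811i, -0.5996 - 1.811i
Has complex eigenvalues (not diagonalizable over ℝ).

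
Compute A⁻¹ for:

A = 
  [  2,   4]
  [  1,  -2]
det(A) = (2)(-2) - (4)(1) = -8
For a 2×2 matrix, A⁻¹ = (1/det(A)) · [[d, -b], [-c, a]]
    = (-1/8) · [[-2, -4], [-1, 2]]

A⁻¹ = 
  [ 1/4,  1/2]
  [ 1/8, -1/4]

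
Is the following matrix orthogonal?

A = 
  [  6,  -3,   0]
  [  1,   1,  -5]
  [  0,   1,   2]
No

AᵀA = 
  [ 37, -17,  -5]
  [-17,  11,  -3]
  [ -5,  -3,  29]
≠ I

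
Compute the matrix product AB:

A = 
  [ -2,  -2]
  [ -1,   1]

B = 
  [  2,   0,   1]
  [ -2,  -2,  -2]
A is 2×2 and B is 2×3, so AB is 2×3. Each entry is (row of A)·(column of B):
AB[1,1] = (-2)(2) + (-2)(-2) = 0
AB[1,2] = (-2)(0) + (-2)(-2) = 4
AB[1,3] = (-2)(1) + (-2)(-2) = 2
AB[2,1] = (-1)(2) + (1)(-2) = -4
AB[2,2] = (-1)(0) + (1)(-2) = -2
AB[2,3] = (-1)(1) + (1)(-2) = -3

AB = 
  [  0,   4,   2]
  [ -4,  -2,  -3]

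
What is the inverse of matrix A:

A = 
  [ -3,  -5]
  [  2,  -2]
det(A) = (-3)(-2) - (-5)(2) = 16
For a 2×2 matrix, A⁻¹ = (1/det(A)) · [[d, -b], [-c, a]]
    = (1/16) · [[-2, 5], [-2, -3]]

A⁻¹ = 
  [ -1/8,  5/16]
  [ -1/8, -3/16]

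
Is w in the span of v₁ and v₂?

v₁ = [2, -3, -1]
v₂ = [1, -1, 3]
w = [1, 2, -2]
No

Form the augmented matrix and row-reduce:
[v₁|v₂|w] = 
  [  2,   1,   1]
  [ -3,  -1,   2]
  [ -1,   3,  -2]
R2 → R2 + (3/2)·R1
R3 → R3 + (1/2)·R1
R3 → R3 - (7)·R2
REF = 
  [  2,   1,   1]
  [  0, 1/2, 7/2]
  [  0,   0, -26]

Row 3 reads [0 0 | -26], i.e. 0 = -26, so the system is inconsistent and w ∉ span{v₁, v₂}.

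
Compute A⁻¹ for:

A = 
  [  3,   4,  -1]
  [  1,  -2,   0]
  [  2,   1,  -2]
det(A) = (3)·((-2)(-2) - (0)(1)) - (4)·((1)(-2) - (0)(2)) + (-1)·((1)(1) - (-2)(2))
  = (3)(4) - (4)(-2) + (-1)(5)
  = 15
det(A) = 15 ≠ 0, so A is invertible.

Cofactors Cᵢⱼ = (-1)ⁱ⁺ʲ·Mᵢⱼ:
C = 
  [  4,   2,   5]
  [  7,  -4,   5]
  [ -2,  -1, -10]

adj(A) = Cᵀ:
adj(A) = 
  [  4,   7,  -2]
  [  2,  -4,  -1]
  [  5,   5, -10]

A⁻¹ = (1/15) · adj(A):
A⁻¹ = 
  [ 4/15,  7/15, -2/15]
  [ 2/15, -4/15, -1/15]
  [  1/3,   1/3,  -2/3]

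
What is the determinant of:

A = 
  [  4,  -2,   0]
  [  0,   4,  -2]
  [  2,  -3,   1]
0

Cofactor expansion along row 1:
det(A) = (4)·((4)(1) - (-2)(-3)) - (-2)·((0)(1) - (-2)(2)) + (0)·((0)(-3) - (4)(2))
  = (4)(-2) - (-2)(4) + (0)(-8)
  = 0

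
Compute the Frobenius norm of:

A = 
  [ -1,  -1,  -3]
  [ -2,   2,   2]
||A||_F = 4.796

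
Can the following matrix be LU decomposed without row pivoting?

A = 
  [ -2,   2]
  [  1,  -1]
Yes.
A[1,1] = -2 ≠ 0, so Gaussian elimination proceeds without a row swap: multiplier ℓ₂₁ = (1)/(-2) = -1/2, and U[2,2] = -1 - (-1/2)(2) = 0.
L = 
  [   1,    0]
  [-1/2,    1]
U = 
  [ -2,   2]
  [  0,   0]
Check row 2 of LU: [(-1/2)(-2), (-1/2)(2) + 0] = [1, -1] = row 2 of A ✓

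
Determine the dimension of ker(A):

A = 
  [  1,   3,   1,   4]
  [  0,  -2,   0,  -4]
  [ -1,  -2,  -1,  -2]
nullity(A) = 2

Row reduce:
R3 → R3 + (1)·R1
R3 → R3 + (1/2)·R2
REF = 
  [  1,   3,   1,   4]
  [  0,  -2,   0,  -4]
  [  0,   0,   0,   0]
Pivot columns: 1, 2 → 2 pivots.
rank(A) = 2, so nullity(A) = 4 - 2 = 2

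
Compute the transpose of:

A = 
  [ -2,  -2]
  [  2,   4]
Aᵀ = 
  [ -2,   2]
  [ -2,   4]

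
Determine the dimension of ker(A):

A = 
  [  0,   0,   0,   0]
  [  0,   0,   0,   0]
nullity(A) = 4

Row reduce:
(no row operations needed)
REF = 
  [  0,   0,   0,   0]
  [  0,   0,   0,   0]
Pivot columns: none → 0 pivots.
rank(A) = 0, so nullity(A) = 4 - 0 = 4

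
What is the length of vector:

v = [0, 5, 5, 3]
7.681

||v||₂ = √((0)² + (5)² + (5)² + (3)²) = √59 = 7.681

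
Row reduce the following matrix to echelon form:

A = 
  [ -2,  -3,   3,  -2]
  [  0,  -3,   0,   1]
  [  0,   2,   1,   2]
Row operations:
R3 → R3 + (2/3)·R2

Resulting echelon form:
REF = 
  [ -2,  -3,   3,  -2]
  [  0,  -3,   0,   1]
  [  0,   0,   1, 8/3]

Rank = 3 (number of non-zero pivot rows).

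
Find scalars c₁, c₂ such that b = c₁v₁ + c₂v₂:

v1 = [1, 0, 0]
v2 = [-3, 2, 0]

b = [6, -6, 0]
c1 = -3, c2 = -3

b = -3·v1 + -3·v2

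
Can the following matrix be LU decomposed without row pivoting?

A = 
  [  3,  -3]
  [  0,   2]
Yes.
A[1,1] = 3 ≠ 0, so Gaussian elimination proceeds without a row swap: multiplier ℓ₂₁ = (0)/(3) = 0, and U[2,2] = 2 - (0)(-3) = 2.
L = 
  [  1,   0]
  [  0,   1]
U = 
  [  3,  -3]
  [  0,   2]
Check row 2 of LU: [(0)(3), (0)(-3) + 2] = [0, 2] = row 2 of A ✓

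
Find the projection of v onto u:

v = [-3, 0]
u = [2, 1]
v·u = (-3)(2) + (0)(1) = -6
u·u = (2)² + (1)² = 5
proj_u(v) = (v·u / u·u) × u = (-6/5) × u

proj_u(v) = [-12/5, -6/5]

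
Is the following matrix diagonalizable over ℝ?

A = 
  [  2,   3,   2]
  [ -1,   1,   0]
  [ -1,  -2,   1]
No

Characteristic polynomial: det(λI - A) = λ³ - 4λ² + 10λ - 11
By the rational root theorem any rational root is an integer dividing 11; none of those is a root, so p(λ) has no rational roots and hence (being an irreducible cubic) no repeated roots.
Discriminant of the cubic: Δ = -563
Δ < 0 ⇒ one real eigenvalue and a complex-conjugate pair: λ ≈ 1.088 + 2.202i, 1.088 - 2.202i, 1.824
Has complex eigenvalues (not diagonalizable over ℝ).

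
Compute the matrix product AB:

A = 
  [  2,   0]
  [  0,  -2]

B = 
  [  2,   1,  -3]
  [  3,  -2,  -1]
AB = 
  [  4,   2,  -6]
  [ -6,   4,   2]

A is 2×2 and B is 2×3, so AB is 2×3. Each entry is (row of A)·(column of B):
AB[1,1] = (2)(2) + (0)(3) = 4
AB[1,2] = (2)(1) + (0)(-2) = 2
AB[1,3] = (2)(-3) + (0)(-1) = -6
AB[2,1] = (0)(2) + (-2)(3) = -6
AB[2,2] = (0)(1) + (-2)(-2) = 4
AB[2,3] = (0)(-3) + (-2)(-1) = 2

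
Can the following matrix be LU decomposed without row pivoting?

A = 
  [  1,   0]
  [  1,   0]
Yes.
A[1,1] = 1 ≠ 0, so Gaussian elimination proceeds without a row swap: multiplier ℓ₂₁ = (1)/(1) = 1, and U[2,2] = 0 - (1)(0) = 0.
L = 
  [  1,   0]
  [  1,   1]
U = 
  [  1,   0]
  [  0,   0]
Check row 2 of LU: [(1)(1), (1)(0) + 0] = [1, 0] = row 2 of A ✓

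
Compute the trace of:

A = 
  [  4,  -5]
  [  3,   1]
5

tr(A) = 4 + 1 = 5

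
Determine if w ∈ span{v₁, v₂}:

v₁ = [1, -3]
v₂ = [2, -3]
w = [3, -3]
Yes

Form the augmented matrix and row-reduce:
[v₁|v₂|w] = 
  [  1,   2,   3]
  [ -3,  -3,  -3]
R2 → R2 + (3)·R1
REF = 
  [  1,   2,   3]
  [  0,   3,   6]

No row of the form [0 0 | nonzero], so the system is consistent. Back-substitution gives c₁ = -1, c₂ = 2: w = (-1)·v₁ + (2)·v₂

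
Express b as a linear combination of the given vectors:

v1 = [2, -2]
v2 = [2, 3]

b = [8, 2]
c1 = 2, c2 = 2

b = 2·v1 + 2·v2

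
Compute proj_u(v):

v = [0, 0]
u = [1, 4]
proj_u(v) = [0, 0]

v·u = (0)(1) + (0)(4) = 0
u·u = (1)² + (4)² = 17
proj_u(v) = (v·u / u·u) × u = (0/17) × u = (0) × u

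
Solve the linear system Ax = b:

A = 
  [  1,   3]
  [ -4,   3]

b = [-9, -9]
Row reduce the augmented matrix [A|b]:
R2 → R2 + (4)·R1
REF = 
  [  1,   3,  -9]
  [  0,  15, -45]

Back-substitution:
x₂ = (-45) / 15 = -3
x₁ = (-9 - (3)(-3)) / 1 = 0

x = [0, -3]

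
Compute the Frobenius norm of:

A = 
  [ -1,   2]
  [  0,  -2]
||A||_F = 3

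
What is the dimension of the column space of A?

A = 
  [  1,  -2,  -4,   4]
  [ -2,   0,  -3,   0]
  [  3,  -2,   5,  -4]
dim(Col(A)) = 3

Row reduce:
R2 → R2 + (2)·R1
R3 → R3 - (3)·R1
R3 → R3 + (1)·R2
REF = 
  [  1,  -2,  -4,   4]
  [  0,  -4, -11,   8]
  [  0,   0,   6,  -8]
Pivot columns: 1, 2, 3 → 3 pivots.
dim(Col(A)) = number of pivot columns = 3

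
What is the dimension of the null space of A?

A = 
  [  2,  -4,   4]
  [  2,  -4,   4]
nullity(A) = 2

Row reduce:
R2 → R2 - (1)·R1
REF = 
  [  2,  -4,   4]
  [  0,   0,   0]
Pivot columns: 1 → 1 pivot.
rank(A) = 1, so nullity(A) = 3 - 1 = 2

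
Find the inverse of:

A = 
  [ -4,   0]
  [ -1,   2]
det(A) = (-4)(2) - (0)(-1) = -8
For a 2×2 matrix, A⁻¹ = (1/det(A)) · [[d, -b], [-c, a]]
    = (-1/8) · [[2, 0], [1, -4]]

A⁻¹ = 
  [-1/4,    0]
  [-1/8,  1/2]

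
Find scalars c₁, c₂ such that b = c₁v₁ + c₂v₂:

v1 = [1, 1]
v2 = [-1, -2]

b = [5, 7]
c1 = 3, c2 = -2

b = 3·v1 + -2·v2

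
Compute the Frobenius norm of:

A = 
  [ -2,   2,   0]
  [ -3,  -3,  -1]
||A||_F = 5.196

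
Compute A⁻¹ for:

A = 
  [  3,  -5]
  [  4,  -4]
det(A) = (3)(-4) - (-5)(4) = 8
For a 2×2 matrix, A⁻¹ = (1/det(A)) · [[d, -b], [-c, a]]
    = (1/8) · [[-4, 5], [-4, 3]]

A⁻¹ = 
  [-1/2,  5/8]
  [-1/2,  3/8]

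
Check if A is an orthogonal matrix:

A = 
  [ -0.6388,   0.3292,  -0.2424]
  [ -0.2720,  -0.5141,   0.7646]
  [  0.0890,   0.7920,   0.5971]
No

AᵀA = 
  [  0.4900,   0,   0]
  [  0,   0.9999,   0]
  [  0,   0,   0.9999]
≠ I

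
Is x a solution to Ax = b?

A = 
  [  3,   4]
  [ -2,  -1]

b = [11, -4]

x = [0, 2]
No

Ax = [8, -2] ≠ b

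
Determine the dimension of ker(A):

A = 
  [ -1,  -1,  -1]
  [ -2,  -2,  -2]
nullity(A) = 2

Row reduce:
R2 → R2 - (2)·R1
REF = 
  [ -1,  -1,  -1]
  [  0,   0,   0]
Pivot columns: 1 → 1 pivot.
rank(A) = 1, so nullity(A) = 3 - 1 = 2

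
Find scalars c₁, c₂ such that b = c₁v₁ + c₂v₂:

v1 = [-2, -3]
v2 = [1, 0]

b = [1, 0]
c1 = 0, c2 = 1

b = 0·v1 + 1·v2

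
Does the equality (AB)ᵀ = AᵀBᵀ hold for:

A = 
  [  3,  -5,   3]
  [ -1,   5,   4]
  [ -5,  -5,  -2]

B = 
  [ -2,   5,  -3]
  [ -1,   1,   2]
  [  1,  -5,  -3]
No

(AB)ᵀ = 
  [  2,   1,  13]
  [ -5, -20, -20]
  [-28,   1,  11]

AᵀBᵀ = 
  [  4, -14,  23]
  [ 50,   0, -15]
  [ 20,  -3, -11]

The two matrices differ, so (AB)ᵀ ≠ AᵀBᵀ in general. The correct identity is (AB)ᵀ = BᵀAᵀ.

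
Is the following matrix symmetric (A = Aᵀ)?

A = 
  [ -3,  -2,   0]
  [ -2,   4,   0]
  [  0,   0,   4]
Yes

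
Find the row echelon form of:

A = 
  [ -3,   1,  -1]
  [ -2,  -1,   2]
Row operations:
R2 → R2 - (2/3)·R1

Resulting echelon form:
REF = 
  [  -3,    1,   -1]
  [   0, -5/3,  8/3]

Rank = 2 (number of non-zero pivot rows).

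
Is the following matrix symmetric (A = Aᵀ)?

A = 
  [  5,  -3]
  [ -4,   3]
No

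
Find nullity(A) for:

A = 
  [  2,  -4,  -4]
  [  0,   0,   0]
nullity(A) = 2

Row reduce:
(no row operations needed)
REF = 
  [  2,  -4,  -4]
  [  0,   0,   0]
Pivot columns: 1 → 1 pivot.
rank(A) = 1, so nullity(A) = 3 - 1 = 2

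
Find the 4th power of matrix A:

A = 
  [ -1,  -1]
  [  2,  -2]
A^4 = 
  [-17,   3]
  [ -6, -14]

A² = A·A:
A²[1,1] = (-1)(-1) + (-1)(2) = -1
A²[1,2] = (-1)(-1) + (-1)(-2) = 3
A²[2,1] = (2)(-1) + (-2)(2) = -6
A²[2,2] = (2)(-1) + (-2)(-2) = 2
A² = 
  [ -1,   3]
  [ -6,   2]

A^3 = A^2·A:
A^3[1,1] = (-1)(-1) + (3)(2) = 7
A^3[1,2] = (-1)(-1) + (3)(-2) = -5
A^3[2,1] = (-6)(-1) + (2)(2) = 10
A^3[2,2] = (-6)(-1) + (2)(-2) = 2
A^3 = 
  [  7,  -5]
  [ 10,   2]

A^4 = A^3·A:
A^4[1,1] = (7)(-1) + (-5)(2) = -17
A^4[1,2] = (7)(-1) + (-5)(-2) = 3
A^4[2,1] = (10)(-1) + (2)(2) = -6
A^4[2,2] = (10)(-1) + (2)(-2) = -14
A^4 = 
  [-17,   3]
  [ -6, -14]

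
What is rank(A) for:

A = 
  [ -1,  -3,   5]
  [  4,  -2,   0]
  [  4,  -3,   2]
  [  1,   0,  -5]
Row reduce:
R2 → R2 + (4)·R1
R3 → R3 + (4)·R1
R4 → R4 + (1)·R1
R3 → R3 - (15/14)·R2
R4 → R4 - (3/14)·R2
R4 → R4 + (15/2)·R3
REF = 
  [ -1,  -3,   5]
  [  0, -14,  20]
  [  0,   0, 4/7]
  [  0,   0,   0]
Pivot columns: 1, 2, 3 → 3 pivots.

rank(A) = 3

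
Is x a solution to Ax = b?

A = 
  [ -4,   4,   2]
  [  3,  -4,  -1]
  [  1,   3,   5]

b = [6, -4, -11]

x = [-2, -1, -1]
No

Ax = [2, -1, -10] ≠ b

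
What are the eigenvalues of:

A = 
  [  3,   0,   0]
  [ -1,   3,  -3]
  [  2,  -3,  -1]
Characteristic polynomial: det(λI - A) = λ³ - 5λ² - 6λ + 36
Testing integer divisors of the constant term: p(3) = 0, so (λ - 3) is a factor:
p(λ) = (λ - 3)(λ² - 2λ - 12)
λ² - 2λ - 12 = 0  ⇒  λ = (2 ± √((-2)² - 4·(-12)))/2 = (2 ± √(52))/2
  = 1 + √13,  1 - √13

λ = 3, 1 + √13, 1 - √13  (≈ 3, 4.606, -2.606)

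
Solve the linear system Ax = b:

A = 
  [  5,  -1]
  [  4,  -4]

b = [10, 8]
x = [2, 0]

Row reduce the augmented matrix [A|b]:
R2 → R2 - (4/5)·R1
REF = 
  [    5,    -1,    10]
  [    0, -16/5,     0]

Back-substitution:
x₂ = 0 / (-16/5) = 0
x₁ = (10 - (-1)(0)) / 5 = 2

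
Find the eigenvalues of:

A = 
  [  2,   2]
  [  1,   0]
λ = 1 + √3, 1 - √3  (≈ 2.732, -0.7321)

tr(A) = 2, det(A) = -2
Characteristic polynomial: λ² - tr(A)λ + det(A) = λ² - 2λ - 2
λ² - 2λ - 2 = 0  ⇒  λ = (2 ± √((-2)² - 4·(-2)))/2 = (2 ± √(12))/2
  = 1 + √3,  1 - √3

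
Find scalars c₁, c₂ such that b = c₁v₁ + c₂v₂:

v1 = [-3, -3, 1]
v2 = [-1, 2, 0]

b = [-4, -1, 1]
c1 = 1, c2 = 1

b = 1·v1 + 1·v2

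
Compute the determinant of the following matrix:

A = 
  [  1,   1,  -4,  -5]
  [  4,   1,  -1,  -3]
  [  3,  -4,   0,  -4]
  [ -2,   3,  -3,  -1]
-8

Cofactor expansion along row 1: det(A) = a₁₁M₁₁ - a₁₂M₁₂ + a₁₃M₁₃ - a₁₄M₁₄

M₁₁ = det[[1, -1, -3]; [-4, 0, -4]; [3, -3, -1]]
  = (1)·((0)(-1) - (-4)(-3)) - (-1)·((-4)(-1) - (-4)(3)) + (-3)·((-4)(-3) - (0)(3))
  = (1)(-12) - (-1)(16) + (-3)(12)
  = -32
M₁₂ = det[[4, -1, -3]; [3, 0, -4]; [-2, -3, -1]]
  = (4)·((0)(-1) - (-4)(-3)) - (-1)·((3)(-1) - (-4)(-2)) + (-3)·((3)(-3) - (0)(-2))
  = (4)(-12) - (-1)(-11) + (-3)(-9)
  = -32
M₁₃ = det[[4, 1, -3]; [3, -4, -4]; [-2, 3, -1]]
  = (4)·((-4)(-1) - (-4)(3)) - (1)·((3)(-1) - (-4)(-2)) + (-3)·((3)(3) - (-4)(-2))
  = (4)(16) - (1)(-11) + (-3)(1)
  = 72
M₁₄ = det[[4, 1, -1]; [3, -4, 0]; [-2, 3, -3]]
  = (4)·((-4)(-3) - (0)(3)) - (1)·((3)(-3) - (0)(-2)) + (-1)·((3)(3) - (-4)(-2))
  = (4)(12) - (1)(-9) + (-1)(1)
  = 56

det(A) = (1)(-32) - (1)(-32) + (-4)(72) - (-5)(56) = -8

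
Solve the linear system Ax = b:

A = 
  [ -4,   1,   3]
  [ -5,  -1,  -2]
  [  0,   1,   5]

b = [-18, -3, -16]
Row reduce the augmented matrix [A|b]:
R2 → R2 - (5/4)·R1
R3 → R3 + (4/9)·R2
REF = 
  [   -4,     1,     3,   -18]
  [    0,  -9/4, -23/4,  39/2]
  [    0,     0,  22/9, -22/3]

Back-substitution:
x₃ = (-22/3) / (22/9) = -3
x₂ = (39/2 - (-23/4)(-3)) / (-9/4) = -1
x₁ = (-18 - (1)(-1) - (3)(-3)) / (-4) = 2

x = [2, -1, -3]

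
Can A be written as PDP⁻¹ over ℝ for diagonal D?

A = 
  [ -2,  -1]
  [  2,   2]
Yes

tr(A) = 0, det(A) = -2
Characteristic polynomial: λ² - tr(A)λ + det(A) = λ² - 2
λ² - 2 = 0  ⇒  λ = (0 ± √((0)² - 4·(-2)))/2 = (0 ± √(8))/2
  = √2,  -√2
Eigenvalues: √2, -√2  (≈ 1.414, -1.414)
The two irrational eigenvalues are distinct (simple), so each has alg. mult. = geom. mult. = 1.
Sum of geometric multiplicities equals n, so A has n independent eigenvectors.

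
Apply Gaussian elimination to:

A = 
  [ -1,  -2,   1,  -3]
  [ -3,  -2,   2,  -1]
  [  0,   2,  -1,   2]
Row operations:
R2 → R2 - (3)·R1
R3 → R3 - (1/2)·R2

Resulting echelon form:
REF = 
  [  -1,   -2,    1,   -3]
  [   0,    4,   -1,    8]
  [   0,    0, -1/2,   -2]

Rank = 3 (number of non-zero pivot rows).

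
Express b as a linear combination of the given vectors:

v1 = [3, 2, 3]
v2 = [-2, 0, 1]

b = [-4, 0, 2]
c1 = 0, c2 = 2

b = 0·v1 + 2·v2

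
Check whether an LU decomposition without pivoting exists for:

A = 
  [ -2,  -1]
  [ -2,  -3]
Yes.
A[1,1] = -2 ≠ 0, so Gaussian elimination proceeds without a row swap: multiplier ℓ₂₁ = (-2)/(-2) = 1, and U[2,2] = -3 - (1)(-1) = -2.
L = 
  [  1,   0]
  [  1,   1]
U = 
  [ -2,  -1]
  [  0,  -2]
Check row 2 of LU: [(1)(-2), (1)(-1) + (-2)] = [-2, -3] = row 2 of A ✓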